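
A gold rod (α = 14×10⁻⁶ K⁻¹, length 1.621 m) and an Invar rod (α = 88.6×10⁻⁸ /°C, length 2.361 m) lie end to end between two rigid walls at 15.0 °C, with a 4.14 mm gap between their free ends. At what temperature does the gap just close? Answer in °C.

α₁L₁ = 2.2694×10⁻⁵ m/K, α₂L₂ = 2.091846×10⁻⁶ m/K → total 2.4785846×10⁻⁵ m/K
ΔT = g/(α₁L₁+α₂L₂) = 4.14×10⁻³ / 2.4785846×10⁻⁵ = 167.03 K
T = 15.0 + 167.03 = 182.03 °C

T = 182 °C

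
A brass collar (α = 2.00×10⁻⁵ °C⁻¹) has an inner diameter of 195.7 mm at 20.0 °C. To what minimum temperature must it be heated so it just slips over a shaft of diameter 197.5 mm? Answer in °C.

Required Δd = 197.5 − 195.7 = 1.8 mm
Δd = αd₀ΔT ⇒ ΔT = Δd/(αd₀) = 1.8 / (2.00×10⁻⁵ × 195.7) = 459.89 K
T_min = 20.0 + 459.89 = 479.89 °C

T = 480 °C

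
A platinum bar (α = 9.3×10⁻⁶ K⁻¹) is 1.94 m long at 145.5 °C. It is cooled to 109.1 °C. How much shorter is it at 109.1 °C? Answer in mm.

|ΔT| = |109.1 − 145.5| = 36.4 K
ΔL = αL₀ΔT = (9.3×10⁻⁶)(1.94)(36.4) = 6.57×10⁻⁴ m

ΔL = 0.657 mm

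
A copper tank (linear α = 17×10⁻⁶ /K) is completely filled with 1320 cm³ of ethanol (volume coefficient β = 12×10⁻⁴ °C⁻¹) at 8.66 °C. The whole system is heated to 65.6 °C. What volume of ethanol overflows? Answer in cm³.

The tank also expands: β_container ≈ 3α = 5.1×10⁻⁵ /K
Net overflow = V₀(β_liq − 3α_cont)ΔT
β − 3α = 1.20×10⁻³ − 5.1×10⁻⁵ = 1.149×10⁻³ /K; ΔT = 56.94 K
ΔV = 1320 × 1.149×10⁻³ × 56.94 = 86.4 cm³

86.4 cm³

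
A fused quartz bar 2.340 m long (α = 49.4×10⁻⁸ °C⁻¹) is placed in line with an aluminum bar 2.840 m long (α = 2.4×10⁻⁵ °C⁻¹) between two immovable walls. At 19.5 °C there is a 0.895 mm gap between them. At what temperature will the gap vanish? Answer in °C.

α₁L₁ = 1.15596×10⁻⁶ m/K, α₂L₂ = 6.816×10⁻⁵ m/K → total 6.931596×10⁻⁵ m/K
ΔT = g/(α₁L₁+α₂L₂) = 8.95×10⁻⁴ / 6.931596×10⁻⁵ = 12.912 K
T = 19.5 + 12.912 = 32.412 °C

T = 32.4 °C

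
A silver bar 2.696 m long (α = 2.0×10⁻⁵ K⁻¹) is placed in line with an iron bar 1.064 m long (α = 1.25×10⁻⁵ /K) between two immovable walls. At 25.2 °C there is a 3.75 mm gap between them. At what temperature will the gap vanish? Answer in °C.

T = 81.0 °C

α₁L₁ = 5.392×10⁻⁵ m/K, α₂L₂ = 1.330×10⁻⁵ m/K → total 6.722×10⁻⁵ m/K
ΔT = g/(α₁L₁+α₂L₂) = 3.75×10⁻³ / 6.722×10⁻⁵ = 55.787 K
T = 25.2 + 55.787 = 80.987 °C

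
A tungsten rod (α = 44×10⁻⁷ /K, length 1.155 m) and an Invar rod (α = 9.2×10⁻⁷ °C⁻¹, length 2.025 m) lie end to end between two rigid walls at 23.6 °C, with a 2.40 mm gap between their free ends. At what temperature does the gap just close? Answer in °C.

T = 369 °C

α₁L₁ = 5.082×10⁻⁶ m/K, α₂L₂ = 1.863×10⁻⁶ m/K → total 6.945×10⁻⁶ m/K
ΔT = g/(α₁L₁+α₂L₂) = 2.40×10⁻³ / 6.945×10⁻⁶ = 345.57 K
T = 23.6 + 345.57 = 369.17 °C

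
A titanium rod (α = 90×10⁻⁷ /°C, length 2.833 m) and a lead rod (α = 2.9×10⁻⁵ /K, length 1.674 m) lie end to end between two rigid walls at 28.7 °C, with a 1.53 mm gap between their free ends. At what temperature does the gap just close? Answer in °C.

α₁L₁ = 2.5497×10⁻⁵ m/K, α₂L₂ = 4.8546×10⁻⁵ m/K → total 7.4043×10⁻⁵ m/K
ΔT = g/(α₁L₁+α₂L₂) = 1.53×10⁻³ / 7.4043×10⁻⁵ = 20.664 K
T = 28.7 + 20.664 = 49.364 °C

T = 49.4 °C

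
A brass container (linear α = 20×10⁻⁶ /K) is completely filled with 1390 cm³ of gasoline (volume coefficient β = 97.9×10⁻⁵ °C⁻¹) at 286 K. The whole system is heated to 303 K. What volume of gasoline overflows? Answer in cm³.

The container also expands: β_container ≈ 3α = 6.0×10⁻⁵ /K
Net overflow = V₀(β_liq − 3α_cont)ΔT
β − 3α = 9.79×10⁻⁴ − 6.0×10⁻⁵ = 9.19×10⁻⁴ /K; ΔT = 17 K
ΔV = 1390 × 9.19×10⁻⁴ × 17 = 21.7 cm³

21.7 cm³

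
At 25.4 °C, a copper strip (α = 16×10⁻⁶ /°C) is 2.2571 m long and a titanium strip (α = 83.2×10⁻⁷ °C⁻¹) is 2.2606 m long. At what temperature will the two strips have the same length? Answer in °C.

Equal length when α₁L₁ΔT − α₂L₂ΔT = L₂ − L₁ = 3.50×10⁻³ m
α₁L₁ = 3.61136×10⁻⁵, α₂L₂ = 1.8808192×10⁻⁵ → Δ(αL) = 1.7305408×10⁻⁵ m/K
ΔT = 3.50×10⁻³ / 1.7305408×10⁻⁵ = 202.249 K, so T = 25.4 + 202.249 = 227.649 °C

T = 227.6 °C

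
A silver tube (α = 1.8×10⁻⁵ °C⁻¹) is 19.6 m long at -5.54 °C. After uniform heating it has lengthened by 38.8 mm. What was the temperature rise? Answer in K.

ΔL = αL₀ΔT ⇒ ΔT = ΔL / (αL₀)
ΔT = 38.8×10⁻³ m / (1.8×10⁻⁵ × 19.6 m) = 109.98 K

ΔT = 110 K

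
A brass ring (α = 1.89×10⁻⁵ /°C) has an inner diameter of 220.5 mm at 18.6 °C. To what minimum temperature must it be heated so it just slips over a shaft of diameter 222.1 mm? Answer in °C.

Required Δd = 222.1 − 220.5 = 1.6 mm
Δd = αd₀ΔT ⇒ ΔT = Δd/(αd₀) = 1.6 / (1.89×10⁻⁵ × 220.5) = 383.93 K
T_min = 18.6 + 383.93 = 402.53 °C

T = 403 °C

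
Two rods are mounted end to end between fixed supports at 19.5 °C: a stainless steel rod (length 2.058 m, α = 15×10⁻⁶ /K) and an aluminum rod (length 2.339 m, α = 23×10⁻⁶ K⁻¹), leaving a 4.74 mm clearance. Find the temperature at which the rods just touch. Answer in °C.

Gap closes when ΔL₁ + ΔL₂ = 4.74 mm = 4.74×10⁻³ m
(α₁L₁ + α₂L₂)ΔT = g
α₁L₁ + α₂L₂ = 15×10⁻⁶×2.058 + 23×10⁻⁶×2.339 = 8.4667×10⁻⁵ m/K
ΔT = 4.74×10⁻³ / 8.4667×10⁻⁵ = 55.984 K
T = 19.5 + 55.984 = 75.484 °C

T = 75.5 °C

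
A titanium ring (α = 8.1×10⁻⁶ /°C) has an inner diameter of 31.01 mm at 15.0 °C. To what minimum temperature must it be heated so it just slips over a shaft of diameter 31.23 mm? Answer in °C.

T = 891 °C

Required Δd = 31.23 − 31.01 = 0.22 mm
Δd = αd₀ΔT ⇒ ΔT = Δd/(αd₀) = 0.22 / (8.1×10⁻⁶ × 31.01) = 875.86 K
T_min = 15.0 + 875.86 = 890.86 °C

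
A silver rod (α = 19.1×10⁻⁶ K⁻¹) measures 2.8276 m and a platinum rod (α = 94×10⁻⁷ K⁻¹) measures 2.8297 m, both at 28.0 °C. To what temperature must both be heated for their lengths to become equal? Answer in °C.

Equal length when α₁L₁ΔT − α₂L₂ΔT = L₂ − L₁ = 2.10×10⁻³ m
α₁L₁ = 5.400716×10⁻⁵, α₂L₂ = 2.659918×10⁻⁵ → Δ(αL) = 2.740798×10⁻⁵ m/K
ΔT = 2.10×10⁻³ / 2.740798×10⁻⁵ = 76.620 K, so T = 28.0 + 76.620 = 104.620 °C

T = 104.6 °C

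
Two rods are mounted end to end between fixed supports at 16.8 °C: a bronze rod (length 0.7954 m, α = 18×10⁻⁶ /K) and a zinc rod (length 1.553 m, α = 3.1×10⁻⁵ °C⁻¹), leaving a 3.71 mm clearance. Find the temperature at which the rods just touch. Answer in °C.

T = 76.2 °C

α₁L₁ = 1.43172×10⁻⁵ m/K, α₂L₂ = 4.8143×10⁻⁵ m/K → total 6.24602×10⁻⁵ m/K
ΔT = g/(α₁L₁+α₂L₂) = 3.71×10⁻³ / 6.24602×10⁻⁵ = 59.398 K
T = 16.8 + 59.398 = 76.198 °C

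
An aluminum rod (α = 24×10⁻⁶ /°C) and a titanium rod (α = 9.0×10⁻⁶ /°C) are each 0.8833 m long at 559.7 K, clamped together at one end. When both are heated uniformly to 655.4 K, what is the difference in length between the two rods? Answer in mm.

ΔT = 95.7 K
aluminum: ΔL = 24×10⁻⁶ × 0.8833 m × 95.7 = 2.0288×10⁻³ m = 2.0288 mm
titanium: ΔL = 9.0×10⁻⁶ × 0.8833 m × 95.7 = 7.6079×10⁻⁴ m = 0.76079 mm
difference = 2.0288 − 0.76079 = 1.26801 mm

1.27 mm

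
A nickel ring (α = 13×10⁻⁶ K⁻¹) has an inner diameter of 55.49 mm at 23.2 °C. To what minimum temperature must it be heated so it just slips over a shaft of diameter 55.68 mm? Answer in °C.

Required Δd = 55.68 − 55.49 = 0.19 mm
Δd = αd₀ΔT ⇒ ΔT = Δd/(αd₀) = 0.19 / (13×10⁻⁶ × 55.49) = 263.39 K
T_min = 23.2 + 263.39 = 286.59 °C

T = 287 °C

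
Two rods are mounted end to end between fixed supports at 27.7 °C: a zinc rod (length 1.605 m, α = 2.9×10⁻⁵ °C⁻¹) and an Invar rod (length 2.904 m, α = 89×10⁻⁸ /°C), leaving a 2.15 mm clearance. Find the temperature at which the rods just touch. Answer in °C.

T = 71.5 °C

α₁L₁ = 4.6545×10⁻⁵ m/K, α₂L₂ = 2.58456×10⁻⁶ m/K → total 4.912956×10⁻⁵ m/K
ΔT = g/(α₁L₁+α₂L₂) = 2.15×10⁻³ / 4.912956×10⁻⁵ = 43.762 K
T = 27.7 + 43.762 = 71.462 °C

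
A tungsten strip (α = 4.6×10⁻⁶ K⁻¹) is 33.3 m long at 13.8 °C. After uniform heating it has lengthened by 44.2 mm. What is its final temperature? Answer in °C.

ΔL = αL₀ΔT ⇒ ΔT = ΔL / (αL₀)
ΔT = 44.2×10⁻³ m / (4.6×10⁻⁶ × 33.3 m) = 288.55 K
T = 13.8 + 288.55 = 302.35 °C

T = 302 °C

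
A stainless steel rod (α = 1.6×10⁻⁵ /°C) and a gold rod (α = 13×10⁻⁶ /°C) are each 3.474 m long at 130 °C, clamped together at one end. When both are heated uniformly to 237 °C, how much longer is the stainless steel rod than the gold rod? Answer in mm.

1.12 mm

ΔT = 107 K
stainless steel: ΔL = 1.6×10⁻⁵ × 3.474 m × 107 = 5.9475×10⁻³ m = 5.9475 mm
gold: ΔL = 13×10⁻⁶ × 3.474 m × 107 = 4.8323×10⁻³ m = 4.8323 mm
difference = 5.9475 − 4.8323 = 1.1152 mm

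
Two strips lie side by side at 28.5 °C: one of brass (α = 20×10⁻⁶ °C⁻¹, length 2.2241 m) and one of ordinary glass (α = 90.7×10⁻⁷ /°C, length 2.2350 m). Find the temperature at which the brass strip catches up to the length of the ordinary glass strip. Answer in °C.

T = 478.7 °C

Equal length when α₁L₁ΔT − α₂L₂ΔT = L₂ − L₁ = 1.09×10⁻² m
α₁L₁ = 4.4482×10⁻⁵, α₂L₂ = 2.027145×10⁻⁵ → Δ(αL) = 2.421055×10⁻⁵ m/K
ΔT = 1.09×10⁻² / 2.421055×10⁻⁵ = 450.217 K, so T = 28.5 + 450.217 = 478.717 °C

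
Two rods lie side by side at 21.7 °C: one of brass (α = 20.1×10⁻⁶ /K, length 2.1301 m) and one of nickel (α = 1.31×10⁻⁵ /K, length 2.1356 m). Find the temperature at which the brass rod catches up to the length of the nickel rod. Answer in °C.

Equal length when α₁L₁ΔT − α₂L₂ΔT = L₂ − L₁ = 5.50×10⁻³ m
α₁L₁ = 4.281501×10⁻⁵, α₂L₂ = 2.797636×10⁻⁵ → Δ(αL) = 1.483865×10⁻⁵ m/K
ΔT = 5.50×10⁻³ / 1.483865×10⁻⁵ = 370.654 K, so T = 21.7 + 370.654 = 392.354 °C

T = 392.4 °C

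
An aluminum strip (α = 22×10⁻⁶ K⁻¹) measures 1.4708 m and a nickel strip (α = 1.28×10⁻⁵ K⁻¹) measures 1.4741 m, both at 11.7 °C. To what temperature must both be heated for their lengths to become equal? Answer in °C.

T = 256.3 °C

Equal length when α₁L₁ΔT − α₂L₂ΔT = L₂ − L₁ = 3.30×10⁻³ m
α₁L₁ = 3.23576×10⁻⁵, α₂L₂ = 1.886848×10⁻⁵ → Δ(αL) = 1.348912×10⁻⁵ m/K
ΔT = 3.30×10⁻³ / 1.348912×10⁻⁵ = 244.642 K, so T = 11.7 + 244.642 = 256.342 °C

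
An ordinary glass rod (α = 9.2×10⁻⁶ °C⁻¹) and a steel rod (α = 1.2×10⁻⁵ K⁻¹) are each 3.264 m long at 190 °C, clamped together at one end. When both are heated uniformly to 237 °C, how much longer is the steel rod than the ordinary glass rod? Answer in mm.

ΔT = 47 K
ordinary glass: ΔL = 9.2×10⁻⁶ × 3.264 m × 47 = 1.4114×10⁻³ m = 1.4114 mm
steel: ΔL = 1.2×10⁻⁵ × 3.264 m × 47 = 1.8409×10⁻³ m = 1.8409 mm
difference = 1.8409 − 1.4114 = 0.4295 mm

0.430 mm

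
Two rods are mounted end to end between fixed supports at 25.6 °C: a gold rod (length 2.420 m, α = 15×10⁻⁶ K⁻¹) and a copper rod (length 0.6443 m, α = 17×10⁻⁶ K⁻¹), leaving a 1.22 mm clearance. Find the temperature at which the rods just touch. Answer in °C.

T = 51.4 °C

α₁L₁ = 3.630×10⁻⁵ m/K, α₂L₂ = 1.09531×10⁻⁵ m/K → total 4.72531×10⁻⁵ m/K
ΔT = g/(α₁L₁+α₂L₂) = 1.22×10⁻³ / 4.72531×10⁻⁵ = 25.818 K
T = 25.6 + 25.818 = 51.418 °C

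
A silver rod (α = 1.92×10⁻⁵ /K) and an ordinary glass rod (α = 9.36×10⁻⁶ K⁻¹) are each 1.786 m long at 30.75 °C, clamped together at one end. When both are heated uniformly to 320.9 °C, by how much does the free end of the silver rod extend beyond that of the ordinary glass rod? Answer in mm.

ΔT = 290.15 K
silver: ΔL = 1.92×10⁻⁵ × 1.786 m × 290.15 = 9.9496×10⁻³ m = 9.9496 mm
ordinary glass: ΔL = 9.36×10⁻⁶ × 1.786 m × 290.15 = 4.8504×10⁻³ m = 4.8504 mm
difference = 9.9496 − 4.8504 = 5.0992 mm

5.10 mm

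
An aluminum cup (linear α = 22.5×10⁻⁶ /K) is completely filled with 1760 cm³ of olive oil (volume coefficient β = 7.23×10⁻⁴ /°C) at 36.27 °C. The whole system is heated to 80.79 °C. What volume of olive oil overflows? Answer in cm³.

The cup also expands: β_container ≈ 3α = 6.75×10⁻⁵ /K
Net overflow = V₀(β_liq − 3α_cont)ΔT
β − 3α = 7.23×10⁻⁴ − 6.75×10⁻⁵ = 6.555×10⁻⁴ /K; ΔT = 44.52 K
ΔV = 1760 × 6.555×10⁻⁴ × 44.52 = 51.4 cm³

51.4 cm³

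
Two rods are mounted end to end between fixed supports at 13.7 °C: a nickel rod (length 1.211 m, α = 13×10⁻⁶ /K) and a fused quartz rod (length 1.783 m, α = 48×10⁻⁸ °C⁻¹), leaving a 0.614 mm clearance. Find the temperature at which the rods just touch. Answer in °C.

T = 50.7 °C

Gap closes when ΔL₁ + ΔL₂ = 0.614 mm = 6.14×10⁻⁴ m
(α₁L₁ + α₂L₂)ΔT = g
α₁L₁ + α₂L₂ = 13×10⁻⁶×1.211 + 48×10⁻⁸×1.783 = 1.659884×10⁻⁵ m/K
ΔT = 6.14×10⁻⁴ / 1.659884×10⁻⁵ = 36.991 K
T = 13.7 + 36.991 = 50.691 °C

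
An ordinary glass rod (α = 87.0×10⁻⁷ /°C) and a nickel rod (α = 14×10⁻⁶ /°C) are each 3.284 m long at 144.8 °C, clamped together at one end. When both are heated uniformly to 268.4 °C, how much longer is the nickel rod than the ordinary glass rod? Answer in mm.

ΔT = 123.6 K
ordinary glass: ΔL = 87.0×10⁻⁷ × 3.284 m × 123.6 = 3.5314×10⁻³ m = 3.5314 mm
nickel: ΔL = 14×10⁻⁶ × 3.284 m × 123.6 = 5.6826×10⁻³ m = 5.6826 mm
difference = 5.6826 − 3.5314 = 2.1512 mm

2.15 mm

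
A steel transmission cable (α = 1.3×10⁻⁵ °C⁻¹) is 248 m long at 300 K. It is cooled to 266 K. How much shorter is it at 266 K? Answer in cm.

|ΔT| = |266 − 300| = 34 K
ΔL = αL₀ΔT = (1.3×10⁻⁵)(248)(34) = 1.10×10⁻¹ m

ΔL = 11.0 cm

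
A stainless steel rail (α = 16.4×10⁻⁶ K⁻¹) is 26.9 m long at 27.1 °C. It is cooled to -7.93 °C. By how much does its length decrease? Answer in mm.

|ΔT| = |-7.93 − 27.1| = 35.03 K
ΔL = αL₀ΔT = (16.4×10⁻⁶)(26.9)(35.03) = 1.55×10⁻² m

ΔL = 15.5 mm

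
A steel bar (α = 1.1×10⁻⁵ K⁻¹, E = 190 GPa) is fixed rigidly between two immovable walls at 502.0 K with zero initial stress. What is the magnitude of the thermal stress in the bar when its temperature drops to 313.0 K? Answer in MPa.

Fully constrained: the free strain ε = αΔT is blocked, so σ = Eε = EαΔT.
|ΔT| = 189.0 K
σ = 190×10⁹ × 1.1×10⁻⁵ × 189.0 = 3.95×10⁸ Pa

σ = 395 MPa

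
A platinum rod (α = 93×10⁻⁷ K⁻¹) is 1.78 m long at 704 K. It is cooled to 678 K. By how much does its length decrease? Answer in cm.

ΔL = 0.0430 cm

|ΔT| = |678 − 704| = 26 K
ΔL = αL₀ΔT = (93×10⁻⁷)(1.78)(26) = 4.30×10⁻⁴ m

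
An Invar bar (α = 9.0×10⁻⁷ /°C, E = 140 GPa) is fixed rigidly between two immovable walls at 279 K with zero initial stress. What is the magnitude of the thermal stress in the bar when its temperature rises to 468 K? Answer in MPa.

σ = 23.8 MPa

Fully constrained: the free strain ε = αΔT is blocked, so σ = Eε = EαΔT.
|ΔT| = 189 K
σ = 140×10⁹ × 9.0×10⁻⁷ × 189 = 2.38×10⁷ Pa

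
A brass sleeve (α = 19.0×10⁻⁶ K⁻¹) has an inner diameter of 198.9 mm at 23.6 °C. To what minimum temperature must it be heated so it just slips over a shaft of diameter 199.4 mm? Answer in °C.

T = 156 °C

Required Δd = 199.4 − 198.9 = 0.5 mm
Δd = αd₀ΔT ⇒ ΔT = Δd/(αd₀) = 0.5 / (19.0×10⁻⁶ × 198.9) = 132.31 K
T_min = 23.6 + 132.31 = 155.91 °C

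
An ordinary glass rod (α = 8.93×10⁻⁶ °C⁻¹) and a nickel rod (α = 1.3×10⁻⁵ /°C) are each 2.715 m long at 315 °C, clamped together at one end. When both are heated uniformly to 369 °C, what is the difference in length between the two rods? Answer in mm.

0.597 mm

ΔT = 54 K
ordinary glass: ΔL = 8.93×10⁻⁶ × 2.715 m × 54 = 1.3092×10⁻³ m = 1.3092 mm
nickel: ΔL = 1.3×10⁻⁵ × 2.715 m × 54 = 1.9059×10⁻³ m = 1.9059 mm
difference = 1.9059 − 1.3092 = 0.5967 mm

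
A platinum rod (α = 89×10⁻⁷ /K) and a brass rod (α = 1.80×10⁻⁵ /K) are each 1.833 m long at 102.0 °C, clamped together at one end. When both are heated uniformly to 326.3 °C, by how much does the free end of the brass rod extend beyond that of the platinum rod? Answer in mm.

ΔT = 224.3 K
platinum: ΔL = 89×10⁻⁷ × 1.833 m × 224.3 = 3.6592×10⁻³ m = 3.6592 mm
brass: ΔL = 1.80×10⁻⁵ × 1.833 m × 224.3 = 7.4006×10⁻³ m = 7.4006 mm
difference = 7.4006 − 3.6592 = 3.7414 mm

3.74 mm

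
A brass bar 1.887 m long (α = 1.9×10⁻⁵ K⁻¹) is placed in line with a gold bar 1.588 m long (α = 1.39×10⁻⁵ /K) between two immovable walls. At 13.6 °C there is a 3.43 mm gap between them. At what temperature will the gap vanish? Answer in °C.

T = 72.8 °C

α₁L₁ = 3.5853×10⁻⁵ m/K, α₂L₂ = 2.20732×10⁻⁵ m/K → total 5.79262×10⁻⁵ m/K
ΔT = g/(α₁L₁+α₂L₂) = 3.43×10⁻³ / 5.79262×10⁻⁵ = 59.213 K
T = 13.6 + 59.213 = 72.813 °C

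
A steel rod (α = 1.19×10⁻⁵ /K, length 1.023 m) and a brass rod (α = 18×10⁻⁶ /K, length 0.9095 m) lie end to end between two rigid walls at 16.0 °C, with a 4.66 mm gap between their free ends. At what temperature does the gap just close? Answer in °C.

α₁L₁ = 1.21737×10⁻⁵ m/K, α₂L₂ = 1.6371×10⁻⁵ m/K → total 2.85447×10⁻⁵ m/K
ΔT = g/(α₁L₁+α₂L₂) = 4.66×10⁻³ / 2.85447×10⁻⁵ = 163.25 K
T = 16.0 + 163.25 = 179.25 °C

T = 179 °C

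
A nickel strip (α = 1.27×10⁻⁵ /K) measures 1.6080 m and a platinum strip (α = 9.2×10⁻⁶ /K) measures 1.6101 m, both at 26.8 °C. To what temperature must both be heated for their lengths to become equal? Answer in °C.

L₁(1 + α₁ΔT) = L₂(1 + α₂ΔT) ⇒ ΔT = (L₂ − L₁)/(α₁L₁ − α₂L₂)
L₂ − L₁ = 1.6101 − 1.6080 = 2.10×10⁻³ m
α₁L₁ − α₂L₂ = 1.27×10⁻⁵×1.6080 − 9.2×10⁻⁶×1.6101 = 5.60868×10⁻⁶ m/K
ΔT = 2.10×10⁻³ / 5.60868×10⁻⁶ = 374.420 K
T = 26.8 + 374.420 = 401.220 °C

T = 401.2 °C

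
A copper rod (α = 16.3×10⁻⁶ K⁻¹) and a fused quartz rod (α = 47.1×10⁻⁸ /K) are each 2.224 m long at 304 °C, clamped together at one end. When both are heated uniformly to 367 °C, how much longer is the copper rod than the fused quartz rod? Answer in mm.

ΔT = 63 K
copper: ΔL = 16.3×10⁻⁶ × 2.224 m × 63 = 2.2838×10⁻³ m = 2.2838 mm
fused quartz: ΔL = 47.1×10⁻⁸ × 2.224 m × 63 = 6.5993×10⁻⁵ m = 0.065993 mm
difference = 2.2838 − 0.065993 = 2.217807 mm

2.22 mm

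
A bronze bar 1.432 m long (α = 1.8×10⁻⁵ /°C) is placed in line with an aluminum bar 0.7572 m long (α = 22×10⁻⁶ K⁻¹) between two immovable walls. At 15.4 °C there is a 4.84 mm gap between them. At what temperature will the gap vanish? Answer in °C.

T = 129 °C

α₁L₁ = 2.5776×10⁻⁵ m/K, α₂L₂ = 1.66584×10⁻⁵ m/K → total 4.24344×10⁻⁵ m/K
ΔT = g/(α₁L₁+α₂L₂) = 4.84×10⁻³ / 4.24344×10⁻⁵ = 114.06 K
T = 15.4 + 114.06 = 129.46 °C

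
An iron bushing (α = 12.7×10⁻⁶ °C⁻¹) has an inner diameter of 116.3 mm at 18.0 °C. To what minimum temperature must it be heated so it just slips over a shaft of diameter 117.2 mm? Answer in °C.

T = 627 °C

Required Δd = 117.2 − 116.3 = 0.9 mm
Δd = αd₀ΔT ⇒ ΔT = Δd/(αd₀) = 0.9 / (12.7×10⁻⁶ × 116.3) = 609.34 K
T_min = 18.0 + 609.34 = 627.34 °C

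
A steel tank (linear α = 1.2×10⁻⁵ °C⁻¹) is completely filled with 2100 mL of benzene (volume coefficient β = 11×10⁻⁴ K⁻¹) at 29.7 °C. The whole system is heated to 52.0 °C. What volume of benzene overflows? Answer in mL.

49.8 mL

The tank also expands: β_container ≈ 3α = 3.6×10⁻⁵ /K
Net overflow = V₀(β_liq − 3α_cont)ΔT
β − 3α = 1.10×10⁻³ − 3.6×10⁻⁵ = 1.064×10⁻³ /K; ΔT = 22.3 K
ΔV = 2100 × 1.064×10⁻³ × 22.3 = 49.8 mL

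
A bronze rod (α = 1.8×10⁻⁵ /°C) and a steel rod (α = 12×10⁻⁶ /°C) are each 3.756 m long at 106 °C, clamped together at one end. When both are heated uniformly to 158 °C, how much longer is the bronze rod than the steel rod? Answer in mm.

1.17 mm

ΔT = 52 K
bronze: ΔL = 1.8×10⁻⁵ × 3.756 m × 52 = 3.5156×10⁻³ m = 3.5156 mm
steel: ΔL = 12×10⁻⁶ × 3.756 m × 52 = 2.3437×10⁻³ m = 2.3437 mm
difference = 3.5156 − 2.3437 = 1.1719 mm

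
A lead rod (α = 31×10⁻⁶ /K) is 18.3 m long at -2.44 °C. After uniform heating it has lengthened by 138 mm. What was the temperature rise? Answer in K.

ΔL = αL₀ΔT ⇒ ΔT = ΔL / (αL₀)
ΔT = 138×10⁻³ m / (31×10⁻⁶ × 18.3 m) = 243.26 K

ΔT = 243 K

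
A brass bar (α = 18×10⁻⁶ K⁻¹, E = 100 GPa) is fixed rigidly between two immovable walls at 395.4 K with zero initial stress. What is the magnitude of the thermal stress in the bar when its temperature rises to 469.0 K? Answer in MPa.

Fully constrained: the free strain ε = αΔT is blocked, so σ = Eε = EαΔT.
|ΔT| = 73.6 K
σ = 100×10⁹ × 18×10⁻⁶ × 73.6 = 1.32×10⁸ Pa

σ = 132 MPa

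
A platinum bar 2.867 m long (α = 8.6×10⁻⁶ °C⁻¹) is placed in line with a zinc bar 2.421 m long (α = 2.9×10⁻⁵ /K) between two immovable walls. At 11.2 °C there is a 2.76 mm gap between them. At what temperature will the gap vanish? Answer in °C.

Gap closes when ΔL₁ + ΔL₂ = 2.76 mm = 2.76×10⁻³ m
(α₁L₁ + α₂L₂)ΔT = g
α₁L₁ + α₂L₂ = 8.6×10⁻⁶×2.867 + 2.9×10⁻⁵×2.421 = 9.48652×10⁻⁵ m/K
ΔT = 2.76×10⁻³ / 9.48652×10⁻⁵ = 29.094 K
T = 11.2 + 29.094 = 40.294 °C

T = 40.3 °C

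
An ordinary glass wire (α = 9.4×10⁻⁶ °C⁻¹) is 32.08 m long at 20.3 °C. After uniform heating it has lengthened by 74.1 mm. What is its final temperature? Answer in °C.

T = 266 °C

ΔL = αL₀ΔT ⇒ ΔT = ΔL / (αL₀)
ΔT = 74.1×10⁻³ m / (9.4×10⁻⁶ × 32.08 m) = 245.73 K
T = 20.3 + 245.73 = 266.03 °C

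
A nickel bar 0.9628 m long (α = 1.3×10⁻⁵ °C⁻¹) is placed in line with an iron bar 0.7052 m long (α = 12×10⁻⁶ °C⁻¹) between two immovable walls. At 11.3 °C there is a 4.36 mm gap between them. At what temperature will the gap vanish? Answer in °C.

Gap closes when ΔL₁ + ΔL₂ = 4.36 mm = 4.36×10⁻³ m
(α₁L₁ + α₂L₂)ΔT = g
α₁L₁ + α₂L₂ = 1.3×10⁻⁵×0.9628 + 12×10⁻⁶×0.7052 = 2.09788×10⁻⁵ m/K
ΔT = 4.36×10⁻³ / 2.09788×10⁻⁵ = 207.83 K
T = 11.3 + 207.83 = 219.13 °C

T = 219 °C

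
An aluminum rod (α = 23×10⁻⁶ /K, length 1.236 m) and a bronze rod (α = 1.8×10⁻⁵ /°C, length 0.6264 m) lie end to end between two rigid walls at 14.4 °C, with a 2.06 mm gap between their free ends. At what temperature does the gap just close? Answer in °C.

Gap closes when ΔL₁ + ΔL₂ = 2.06 mm = 2.06×10⁻³ m
(α₁L₁ + α₂L₂)ΔT = g
α₁L₁ + α₂L₂ = 23×10⁻⁶×1.236 + 1.8×10⁻⁵×0.6264 = 3.97032×10⁻⁵ m/K
ΔT = 2.06×10⁻³ / 3.97032×10⁻⁵ = 51.885 K
T = 14.4 + 51.885 = 66.285 °C

T = 66.3 °C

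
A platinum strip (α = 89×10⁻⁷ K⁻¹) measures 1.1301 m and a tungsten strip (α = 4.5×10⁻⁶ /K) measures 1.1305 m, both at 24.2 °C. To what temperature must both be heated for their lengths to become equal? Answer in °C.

T = 104.7 °C

L₁(1 + α₁ΔT) = L₂(1 + α₂ΔT) ⇒ ΔT = (L₂ − L₁)/(α₁L₁ − α₂L₂)
L₂ − L₁ = 1.1305 − 1.1301 = 4.00×10⁻⁴ m
α₁L₁ − α₂L₂ = 89×10⁻⁷×1.1301 − 4.5×10⁻⁶×1.1305 = 4.97064×10⁻⁶ m/K
ΔT = 4.00×10⁻⁴ / 4.97064×10⁻⁶ = 80.473 K
T = 24.2 + 80.473 = 104.673 °C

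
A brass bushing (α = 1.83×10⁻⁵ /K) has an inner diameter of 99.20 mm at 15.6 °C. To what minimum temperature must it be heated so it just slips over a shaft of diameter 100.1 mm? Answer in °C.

Required Δd = 100.1 − 99.20 = 0.90 mm
Δd = αd₀ΔT ⇒ ΔT = Δd/(αd₀) = 0.90 / (1.83×10⁻⁵ × 99.20) = 495.77 K
T_min = 15.6 + 495.77 = 511.37 °C

T = 511 °C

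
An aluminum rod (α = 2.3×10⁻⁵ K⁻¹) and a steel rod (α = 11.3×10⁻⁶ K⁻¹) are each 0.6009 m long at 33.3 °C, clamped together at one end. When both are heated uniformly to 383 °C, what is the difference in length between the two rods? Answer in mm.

2.46 mm

ΔT = 349.7 K
aluminum: ΔL = 2.3×10⁻⁵ × 0.6009 m × 349.7 = 4.8331×10⁻³ m = 4.8331 mm
steel: ΔL = 11.3×10⁻⁶ × 0.6009 m × 349.7 = 2.3745×10⁻³ m = 2.3745 mm
difference = 4.8331 − 2.3745 = 2.4586 mm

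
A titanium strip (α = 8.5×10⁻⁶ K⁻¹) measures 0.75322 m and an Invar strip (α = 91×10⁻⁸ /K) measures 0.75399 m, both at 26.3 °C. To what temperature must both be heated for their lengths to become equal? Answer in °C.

T = 161.0 °C

L₁(1 + α₁ΔT) = L₂(1 + α₂ΔT) ⇒ ΔT = (L₂ − L₁)/(α₁L₁ − α₂L₂)
L₂ − L₁ = 0.75399 − 0.75322 = 7.70×10⁻⁴ m
α₁L₁ − α₂L₂ = 8.5×10⁻⁶×0.75322 − 91×10⁻⁸×0.75399 = 5.7162391×10⁻⁶ m/K
ΔT = 7.70×10⁻⁴ / 5.7162391×10⁻⁶ = 134.704 K
T = 26.3 + 134.704 = 161.004 °C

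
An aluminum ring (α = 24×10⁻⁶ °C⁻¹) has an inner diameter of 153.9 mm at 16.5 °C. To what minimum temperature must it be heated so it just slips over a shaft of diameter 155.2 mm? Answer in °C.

Required Δd = 155.2 − 153.9 = 1.3 mm
Δd = αd₀ΔT ⇒ ΔT = Δd/(αd₀) = 1.3 / (24×10⁻⁶ × 153.9) = 351.96 K
T_min = 16.5 + 351.96 = 368.46 °C

T = 368 °C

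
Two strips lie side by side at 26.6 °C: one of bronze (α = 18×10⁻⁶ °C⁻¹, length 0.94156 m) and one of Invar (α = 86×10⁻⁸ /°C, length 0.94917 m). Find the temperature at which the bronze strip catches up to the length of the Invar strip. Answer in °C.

T = 498.3 °C

Equal length when α₁L₁ΔT − α₂L₂ΔT = L₂ − L₁ = 7.61×10⁻³ m
α₁L₁ = 1.694808×10⁻⁵, α₂L₂ = 8.162862×10⁻⁷ → Δ(αL) = 1.61317938×10⁻⁵ m/K
ΔT = 7.61×10⁻³ / 1.61317938×10⁻⁵ = 471.739 K, so T = 26.6 + 471.739 = 498.339 °C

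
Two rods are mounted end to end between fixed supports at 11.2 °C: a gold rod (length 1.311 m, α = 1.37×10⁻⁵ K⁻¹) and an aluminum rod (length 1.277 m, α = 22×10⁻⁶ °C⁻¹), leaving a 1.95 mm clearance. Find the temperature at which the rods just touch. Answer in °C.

Gap closes when ΔL₁ + ΔL₂ = 1.95 mm = 1.95×10⁻³ m
(α₁L₁ + α₂L₂)ΔT = g
α₁L₁ + α₂L₂ = 1.37×10⁻⁵×1.311 + 22×10⁻⁶×1.277 = 4.60547×10⁻⁵ m/K
ΔT = 1.95×10⁻³ / 4.60547×10⁻⁵ = 42.341 K
T = 11.2 + 42.341 = 53.541 °C

T = 53.5 °C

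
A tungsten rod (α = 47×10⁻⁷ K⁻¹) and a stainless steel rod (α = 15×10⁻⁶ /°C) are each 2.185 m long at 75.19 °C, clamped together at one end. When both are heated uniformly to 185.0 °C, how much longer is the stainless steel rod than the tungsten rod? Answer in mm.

ΔT = 109.81 K
tungsten: ΔL = 47×10⁻⁷ × 2.185 m × 109.81 = 1.1277×10⁻³ m = 1.1277 mm
stainless steel: ΔL = 15×10⁻⁶ × 2.185 m × 109.81 = 3.5990×10⁻³ m = 3.5990 mm
difference = 3.5990 − 1.1277 = 2.4713 mm

2.47 mm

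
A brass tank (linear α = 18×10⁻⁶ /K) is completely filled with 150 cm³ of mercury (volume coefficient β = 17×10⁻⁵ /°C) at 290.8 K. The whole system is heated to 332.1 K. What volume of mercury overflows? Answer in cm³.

0.719 cm³

The tank also expands: β_container ≈ 3α = 5.4×10⁻⁵ /K
Net overflow = V₀(β_liq − 3α_cont)ΔT
β − 3α = 1.70×10⁻⁴ − 5.4×10⁻⁵ = 1.16×10⁻⁴ /K; ΔT = 41.3 K
ΔV = 150 × 1.16×10⁻⁴ × 41.3 = 0.719 cm³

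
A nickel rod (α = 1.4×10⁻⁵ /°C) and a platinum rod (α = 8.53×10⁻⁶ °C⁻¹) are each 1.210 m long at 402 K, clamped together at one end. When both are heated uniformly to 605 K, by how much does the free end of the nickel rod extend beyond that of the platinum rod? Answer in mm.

1.34 mm

ΔT = 203 K
nickel: ΔL = 1.4×10⁻⁵ × 1.210 m × 203 = 3.4388×10⁻³ m = 3.4388 mm
platinum: ΔL = 8.53×10⁻⁶ × 1.210 m × 203 = 2.0952×10⁻³ m = 2.0952 mm
difference = 3.4388 − 2.0952 = 1.3436 mm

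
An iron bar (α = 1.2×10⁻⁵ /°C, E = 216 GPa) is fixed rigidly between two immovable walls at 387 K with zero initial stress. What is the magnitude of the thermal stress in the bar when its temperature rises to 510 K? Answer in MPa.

Fully constrained: the free strain ε = αΔT is blocked, so σ = Eε = EαΔT.
|ΔT| = 123 K
σ = 216×10⁹ × 1.2×10⁻⁵ × 123 = 3.19×10⁸ Pa

σ = 319 MPa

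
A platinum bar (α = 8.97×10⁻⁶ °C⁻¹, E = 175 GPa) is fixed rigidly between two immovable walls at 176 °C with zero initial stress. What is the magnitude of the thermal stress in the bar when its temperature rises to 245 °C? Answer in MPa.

σ = 108 MPa

Fully constrained: the free strain ε = αΔT is blocked, so σ = Eε = EαΔT.
|ΔT| = 69 K
σ = 175×10⁹ × 8.97×10⁻⁶ × 69 = 1.08×10⁸ Pa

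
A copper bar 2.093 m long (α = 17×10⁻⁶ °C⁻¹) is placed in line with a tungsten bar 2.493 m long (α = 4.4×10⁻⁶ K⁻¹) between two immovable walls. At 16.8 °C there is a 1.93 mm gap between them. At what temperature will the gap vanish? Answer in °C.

Gap closes when ΔL₁ + ΔL₂ = 1.93 mm = 1.93×10⁻³ m
(α₁L₁ + α₂L₂)ΔT = g
α₁L₁ + α₂L₂ = 17×10⁻⁶×2.093 + 4.4×10⁻⁶×2.493 = 4.65502×10⁻⁵ m/K
ΔT = 1.93×10⁻³ / 4.65502×10⁻⁵ = 41.461 K
T = 16.8 + 41.461 = 58.261 °C

T = 58.3 °C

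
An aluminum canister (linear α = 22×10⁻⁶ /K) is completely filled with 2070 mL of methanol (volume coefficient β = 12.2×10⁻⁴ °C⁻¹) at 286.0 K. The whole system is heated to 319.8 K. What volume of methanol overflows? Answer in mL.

80.7 mL

The canister also expands: β_container ≈ 3α = 6.6×10⁻⁵ /K
Net overflow = V₀(β_liq − 3α_cont)ΔT
β − 3α = 1.22×10⁻³ − 6.6×10⁻⁵ = 1.154×10⁻³ /K; ΔT = 33.8 K
ΔV = 2070 × 1.154×10⁻³ × 33.8 = 80.7 mL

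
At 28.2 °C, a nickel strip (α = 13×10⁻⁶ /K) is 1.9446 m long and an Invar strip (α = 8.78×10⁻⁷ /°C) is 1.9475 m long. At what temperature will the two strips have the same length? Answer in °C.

T = 151.2 °C

Equal length when α₁L₁ΔT − α₂L₂ΔT = L₂ − L₁ = 2.90×10⁻³ m
α₁L₁ = 2.52798×10⁻⁵, α₂L₂ = 1.709905×10⁻⁶ → Δ(αL) = 2.3569895×10⁻⁵ m/K
ΔT = 2.90×10⁻³ / 2.3569895×10⁻⁵ = 123.038 K, so T = 28.2 + 123.038 = 151.238 °C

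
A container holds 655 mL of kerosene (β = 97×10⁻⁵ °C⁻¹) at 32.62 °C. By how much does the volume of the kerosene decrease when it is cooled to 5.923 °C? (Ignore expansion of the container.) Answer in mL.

|ΔT| = |5.923 − 32.62| = 26.697 K
ΔV = βV₀ΔT = (97×10⁻⁵)(655)(26.697) = 17.0 mL

ΔV = 17.0 mL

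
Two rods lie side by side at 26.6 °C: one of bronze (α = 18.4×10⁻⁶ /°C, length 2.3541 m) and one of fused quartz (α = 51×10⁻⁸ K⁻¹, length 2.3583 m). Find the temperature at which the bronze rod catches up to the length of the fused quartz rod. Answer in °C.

L₁(1 + α₁ΔT) = L₂(1 + α₂ΔT) ⇒ ΔT = (L₂ − L₁)/(α₁L₁ − α₂L₂)
L₂ − L₁ = 2.3583 − 2.3541 = 4.20×10⁻³ m
α₁L₁ − α₂L₂ = 18.4×10⁻⁶×2.3541 − 51×10⁻⁸×2.3583 = 4.2112707×10⁻⁵ m/K
ΔT = 4.20×10⁻³ / 4.2112707×10⁻⁵ = 99.732 K
T = 26.6 + 99.732 = 126.332 °C

T = 126.3 °C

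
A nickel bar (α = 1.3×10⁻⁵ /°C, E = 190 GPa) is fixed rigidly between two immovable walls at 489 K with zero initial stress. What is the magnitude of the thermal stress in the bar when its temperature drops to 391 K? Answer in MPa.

Fully constrained: the free strain ε = αΔT is blocked, so σ = Eε = EαΔT.
|ΔT| = 98 K
σ = 190×10⁹ × 1.3×10⁻⁵ × 98 = 2.42×10⁸ Pa

σ = 242 MPa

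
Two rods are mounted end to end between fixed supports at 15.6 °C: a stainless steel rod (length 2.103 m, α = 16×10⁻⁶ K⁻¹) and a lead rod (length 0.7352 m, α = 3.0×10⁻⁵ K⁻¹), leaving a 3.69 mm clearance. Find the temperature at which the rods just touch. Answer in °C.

Gap closes when ΔL₁ + ΔL₂ = 3.69 mm = 3.69×10⁻³ m
(α₁L₁ + α₂L₂)ΔT = g
α₁L₁ + α₂L₂ = 16×10⁻⁶×2.103 + 3.0×10⁻⁵×0.7352 = 5.5704×10⁻⁵ m/K
ΔT = 3.69×10⁻³ / 5.5704×10⁻⁵ = 66.243 K
T = 15.6 + 66.243 = 81.843 °C

T = 81.8 °C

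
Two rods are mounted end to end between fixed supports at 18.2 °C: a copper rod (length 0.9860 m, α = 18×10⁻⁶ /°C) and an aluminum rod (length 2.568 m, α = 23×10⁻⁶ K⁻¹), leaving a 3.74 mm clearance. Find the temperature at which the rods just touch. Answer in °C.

T = 66.9 °C

α₁L₁ = 1.7748×10⁻⁵ m/K, α₂L₂ = 5.9064×10⁻⁵ m/K → total 7.6812×10⁻⁵ m/K
ΔT = g/(α₁L₁+α₂L₂) = 3.74×10⁻³ / 7.6812×10⁻⁵ = 48.690 K
T = 18.2 + 48.690 = 66.890 °C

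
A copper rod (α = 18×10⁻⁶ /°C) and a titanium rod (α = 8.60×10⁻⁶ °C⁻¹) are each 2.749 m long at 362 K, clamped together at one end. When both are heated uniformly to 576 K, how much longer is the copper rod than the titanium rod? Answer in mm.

5.53 mm

ΔT = 214 K
copper: ΔL = 18×10⁻⁶ × 2.749 m × 214 = 1.0589×10⁻² m = 10.589 mm
titanium: ΔL = 8.60×10⁻⁶ × 2.749 m × 214 = 5.0593×10⁻³ m = 5.0593 mm
difference = 10.589 − 5.0593 = 5.5297 mm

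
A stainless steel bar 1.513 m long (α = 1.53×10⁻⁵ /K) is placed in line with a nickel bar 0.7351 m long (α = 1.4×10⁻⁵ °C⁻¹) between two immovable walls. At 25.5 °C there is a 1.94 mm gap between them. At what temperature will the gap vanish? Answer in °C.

Gap closes when ΔL₁ + ΔL₂ = 1.94 mm = 1.94×10⁻³ m
(α₁L₁ + α₂L₂)ΔT = g
α₁L₁ + α₂L₂ = 1.53×10⁻⁵×1.513 + 1.4×10⁻⁵×0.7351 = 3.34403×10⁻⁵ m/K
ΔT = 1.94×10⁻³ / 3.34403×10⁻⁵ = 58.014 K
T = 25.5 + 58.014 = 83.514 °C

T = 83.5 °C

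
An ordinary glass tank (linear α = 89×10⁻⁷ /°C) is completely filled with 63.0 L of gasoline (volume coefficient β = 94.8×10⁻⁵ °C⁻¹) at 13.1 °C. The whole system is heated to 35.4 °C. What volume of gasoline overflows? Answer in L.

The tank also expands: β_container ≈ 3α = 2.67×10⁻⁵ /K
Net overflow = V₀(β_liq − 3α_cont)ΔT
β − 3α = 9.48×10⁻⁴ − 2.67×10⁻⁵ = 9.213×10⁻⁴ /K; ΔT = 22.3 K
ΔV = 63.0 × 9.213×10⁻⁴ × 22.3 = 1.29 L

1.29 L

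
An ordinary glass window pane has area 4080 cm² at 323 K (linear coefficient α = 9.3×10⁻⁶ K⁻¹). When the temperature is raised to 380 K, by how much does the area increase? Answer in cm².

Area coefficient ≈ 2α; |ΔT| = 57 K
ΔA = 2αA₀ΔT = 2(9.3×10⁻⁶)(4080)(57) = 4.33 cm²

ΔA = 4.33 cm²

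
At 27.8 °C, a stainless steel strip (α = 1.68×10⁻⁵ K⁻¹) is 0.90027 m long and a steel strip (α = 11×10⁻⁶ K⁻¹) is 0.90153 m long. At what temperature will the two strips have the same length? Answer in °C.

Equal length when α₁L₁ΔT − α₂L₂ΔT = L₂ − L₁ = 1.26×10⁻³ m
α₁L₁ = 1.5124536×10⁻⁵, α₂L₂ = 9.91683×10⁻⁶ → Δ(αL) = 5.207706×10⁻⁶ m/K
ΔT = 1.26×10⁻³ / 5.207706×10⁻⁶ = 241.949 K, so T = 27.8 + 241.949 = 269.749 °C

T = 269.7 °C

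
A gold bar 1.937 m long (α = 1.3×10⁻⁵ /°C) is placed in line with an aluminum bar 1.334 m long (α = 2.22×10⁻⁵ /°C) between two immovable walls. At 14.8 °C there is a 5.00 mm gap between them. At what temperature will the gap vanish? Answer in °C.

T = 106 °C

α₁L₁ = 2.5181×10⁻⁵ m/K, α₂L₂ = 2.96148×10⁻⁵ m/K → total 5.47958×10⁻⁵ m/K
ΔT = g/(α₁L₁+α₂L₂) = 5.00×10⁻³ / 5.47958×10⁻⁵ = 91.25 K
T = 14.8 + 91.25 = 106.05 °C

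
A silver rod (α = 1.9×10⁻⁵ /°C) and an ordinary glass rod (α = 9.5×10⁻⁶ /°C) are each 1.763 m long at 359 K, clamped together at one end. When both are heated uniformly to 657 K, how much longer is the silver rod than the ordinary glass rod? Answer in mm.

ΔT = 298 K
silver: ΔL = 1.9×10⁻⁵ × 1.763 m × 298 = 9.9821×10⁻³ m = 9.9821 mm
ordinary glass: ΔL = 9.5×10⁻⁶ × 1.763 m × 298 = 4.9911×10⁻³ m = 4.9911 mm
difference = 9.9821 − 4.9911 = 4.9910 mm

4.99 mm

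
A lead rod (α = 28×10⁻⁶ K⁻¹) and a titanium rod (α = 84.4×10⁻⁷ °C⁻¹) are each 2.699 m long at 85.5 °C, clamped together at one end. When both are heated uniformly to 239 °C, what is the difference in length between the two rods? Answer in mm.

8.10 mm

ΔT = 153.5 K
lead: ΔL = 28×10⁻⁶ × 2.699 m × 153.5 = 1.1600×10⁻² m = 11.600 mm
titanium: ΔL = 84.4×10⁻⁷ × 2.699 m × 153.5 = 3.4967×10⁻³ m = 3.4967 mm
difference = 11.600 − 3.4967 = 8.1033 mm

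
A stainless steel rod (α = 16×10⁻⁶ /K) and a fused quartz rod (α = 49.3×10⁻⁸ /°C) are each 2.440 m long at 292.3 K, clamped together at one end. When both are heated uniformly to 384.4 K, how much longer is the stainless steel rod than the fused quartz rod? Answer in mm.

3.48 mm

ΔT = 92.1 K
stainless steel: ΔL = 16×10⁻⁶ × 2.440 m × 92.1 = 3.5956×10⁻³ m = 3.5956 mm
fused quartz: ΔL = 49.3×10⁻⁸ × 2.440 m × 92.1 = 1.1079×10⁻⁴ m = 0.11079 mm
difference = 3.5956 − 0.11079 = 3.48481 mm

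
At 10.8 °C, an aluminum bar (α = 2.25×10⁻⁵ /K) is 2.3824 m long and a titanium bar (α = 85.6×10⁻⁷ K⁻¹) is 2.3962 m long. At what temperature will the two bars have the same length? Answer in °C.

T = 427.8 °C

Equal length when α₁L₁ΔT − α₂L₂ΔT = L₂ − L₁ = 1.38×10⁻² m
α₁L₁ = 5.3604×10⁻⁵, α₂L₂ = 2.0511472×10⁻⁵ → Δ(αL) = 3.3092528×10⁻⁵ m/K
ΔT = 1.38×10⁻² / 3.3092528×10⁻⁵ = 417.013 K, so T = 10.8 + 417.013 = 427.813 °C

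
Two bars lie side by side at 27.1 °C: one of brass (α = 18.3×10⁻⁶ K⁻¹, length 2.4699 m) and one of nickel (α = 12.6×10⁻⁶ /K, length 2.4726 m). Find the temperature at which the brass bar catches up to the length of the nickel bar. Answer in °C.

Equal length when α₁L₁ΔT − α₂L₂ΔT = L₂ − L₁ = 2.70×10⁻³ m
α₁L₁ = 4.519917×10⁻⁵, α₂L₂ = 3.115476×10⁻⁵ → Δ(αL) = 1.404441×10⁻⁵ m/K
ΔT = 2.70×10⁻³ / 1.404441×10⁻⁵ = 192.247 K, so T = 27.1 + 192.247 = 219.347 °C

T = 219.3 °C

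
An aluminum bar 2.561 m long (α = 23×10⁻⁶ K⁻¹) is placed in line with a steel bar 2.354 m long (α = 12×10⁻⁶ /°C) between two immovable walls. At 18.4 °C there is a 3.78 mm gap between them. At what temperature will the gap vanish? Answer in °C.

Gap closes when ΔL₁ + ΔL₂ = 3.78 mm = 3.78×10⁻³ m
(α₁L₁ + α₂L₂)ΔT = g
α₁L₁ + α₂L₂ = 23×10⁻⁶×2.561 + 12×10⁻⁶×2.354 = 8.7151×10⁻⁵ m/K
ΔT = 3.78×10⁻³ / 8.7151×10⁻⁵ = 43.373 K
T = 18.4 + 43.373 = 61.773 °C

T = 61.8 °C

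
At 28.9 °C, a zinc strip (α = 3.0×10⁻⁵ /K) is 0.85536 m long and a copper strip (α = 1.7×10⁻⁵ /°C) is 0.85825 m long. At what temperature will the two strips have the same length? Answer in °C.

Equal length when α₁L₁ΔT − α₂L₂ΔT = L₂ − L₁ = 2.89×10⁻³ m
α₁L₁ = 2.56608×10⁻⁵, α₂L₂ = 1.459025×10⁻⁵ → Δ(αL) = 1.107055×10⁻⁵ m/K
ΔT = 2.89×10⁻³ / 1.107055×10⁻⁵ = 261.053 K, so T = 28.9 + 261.053 = 289.953 °C

T = 290.0 °C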